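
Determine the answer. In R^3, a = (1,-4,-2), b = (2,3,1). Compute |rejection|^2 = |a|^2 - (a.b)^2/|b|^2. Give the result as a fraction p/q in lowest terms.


|a|^2 = 1^2 + (-4)^2 + (-2)^2 = 21
|b|^2 = 2^2 + 3^2 + 1^2 = 14
a . b = 1*2 + (-4)*3 + (-2)*1 = -12
(a.b)^2 = (-12)^2 = 144
|rej|^2 = 21 - 144/14
= (294 - 144)/14
= 150/14
In lowest terms: 75/7


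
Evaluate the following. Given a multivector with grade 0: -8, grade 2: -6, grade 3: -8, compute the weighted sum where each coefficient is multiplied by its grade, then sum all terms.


Grade-weighted sum = sum of grade_k * coefficient_k
0*(-8) = 0
2*(-6) = -12
3*(-8) = -24
Total = 0 + (-12) + (-24) = -36


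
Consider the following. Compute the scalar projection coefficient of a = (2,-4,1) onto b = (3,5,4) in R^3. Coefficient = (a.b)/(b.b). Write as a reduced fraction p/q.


Projection coefficient = (a . b) / (b . b)
a . b = 2*3 + (-4)*5 + 1*4
= 6 + (-20) + 4 = -10
b . b = 3^2 + 5^2 + 4^2
= 9 + 25 + 16 = 50
Coefficient = -10/50
In lowest terms: -1/5


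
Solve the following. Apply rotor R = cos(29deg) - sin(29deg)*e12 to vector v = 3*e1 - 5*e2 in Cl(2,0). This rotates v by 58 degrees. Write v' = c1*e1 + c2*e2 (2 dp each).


Rotor R = cos(29deg) - sin(29deg)*e12
Rotation angle theta = 2 * 29 = 58 degrees
v' = R*v*~R rotates v by theta.
cos(58deg) = 0.5299, sin(58deg) = 0.8480
v'_1 = 3*cos(58deg) - (-5)*sin(58deg)
= 3*0.5299 - (-5)*0.8480
= 5.83
v'_2 = 3*sin(58deg) + (-5)*cos(58deg)
= 3*0.8480 + (-5)*0.5299
= -0.11
v' = 5.83*e1 - 0.11*e2


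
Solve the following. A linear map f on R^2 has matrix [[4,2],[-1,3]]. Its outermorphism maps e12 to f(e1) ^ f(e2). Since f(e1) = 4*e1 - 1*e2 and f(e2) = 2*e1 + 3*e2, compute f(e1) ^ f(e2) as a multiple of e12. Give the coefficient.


The outermorphism of a linear map f sends e1^e2 to f(e1)^f(e2).
f(e1) = 4*e1 - 1*e2
f(e2) = 2*e1 + 3*e2
f(e1) ^ f(e2) = (4*e1 - 1*e2) ^ (2*e1 + 3*e2)
= 4*3*e12 + (-1)*2*e21
= (12 - (-2))*e12
= 14*e12
Coefficient = 14


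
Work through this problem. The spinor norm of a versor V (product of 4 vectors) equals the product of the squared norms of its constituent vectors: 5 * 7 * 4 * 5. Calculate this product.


Spinor norm N(V) = |v1|^2 * |v2|^2 * ... * |v4|^2
= 5 * 7 * 4 * 5
Running product: 5, 35, 140, 700
N(V) = 700


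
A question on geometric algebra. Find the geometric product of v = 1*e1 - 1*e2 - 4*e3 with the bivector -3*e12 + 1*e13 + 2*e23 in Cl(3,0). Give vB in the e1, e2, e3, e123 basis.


vB has grade-1 (vector) and grade-3 (trivector) parts: vB = (v _| B) + (v ^ B).
Vector part <vB>_1:
  e1: -v2*b12 - v3*b13 = -(-1)*(-3) - (-4)*(1) = 1
  e2: v1*b12 - v3*b23 = (1)*(-3) - (-4)*(2) = 5
  e3: v1*b13 + v2*b23 = (1)*(1) + (-1)*(2) = -1
Trivector part <vB>_3:
  e123: v1*b23 - v2*b13 + v3*b12 = (1)*(2) - (-1)*(1) + (-4)*(-3) = 15
vB = 1*e1 + 5*e2 - 1*e3 + 15*e123


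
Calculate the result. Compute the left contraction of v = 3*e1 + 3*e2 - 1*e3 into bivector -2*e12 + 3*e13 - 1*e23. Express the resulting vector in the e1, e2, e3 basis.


Left contraction v _| B = <vB>_1 (grade-1 part of the geometric product vB).
Using e1_|e12 = e2, e2_|e12 = -e1, e1_|e13 = e3, e3_|e13 = -e1, e2_|e23 = e3, e3_|e23 = -e2:
e1 coeff: -v2*b12 - v3*b13 = -(3)*(-2) - (-1)*(3) = 9
e2 coeff: v1*b12 - v3*b23 = (3)*(-2) - (-1)*(-1) = -7
e3 coeff: v1*b13 + v2*b23 = (3)*(3) + (3)*(-1) = 6
v _| B = 9*e1 - 7*e2 + 6*e3


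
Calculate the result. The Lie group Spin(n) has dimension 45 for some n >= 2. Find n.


dim Spin(n) = dim so(n) = n(n-1)/2.
Solve n(n-1)/2 = 45, i.e. n^2 - n - 90 = 0.
Discriminant = 1 + 8*45 = 361
n = (1 + sqrt(361))/2 = (1 + 19)/2 = 10


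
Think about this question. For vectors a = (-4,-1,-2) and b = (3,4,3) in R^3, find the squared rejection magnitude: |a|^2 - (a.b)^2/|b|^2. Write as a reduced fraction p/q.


|a|^2 = (-4)^2 + (-1)^2 + (-2)^2 = 21
|b|^2 = 3^2 + 4^2 + 3^2 = 34
a . b = (-4)*3 + (-1)*4 + (-2)*3 = -22
(a.b)^2 = (-22)^2 = 484
|rej|^2 = 21 - 484/34
= (714 - 484)/34
= 230/34
In lowest terms: 115/17


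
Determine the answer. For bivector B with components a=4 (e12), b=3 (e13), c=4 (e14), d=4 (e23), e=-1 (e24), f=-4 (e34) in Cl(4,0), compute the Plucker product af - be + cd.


Plucker relation: af - be + cd
a*f = 4*(-4) = -16
b*e = 3*(-1) = -3
c*d = 4*4 = 16
af - be + cd = -16 - (-3) + 16
= 3


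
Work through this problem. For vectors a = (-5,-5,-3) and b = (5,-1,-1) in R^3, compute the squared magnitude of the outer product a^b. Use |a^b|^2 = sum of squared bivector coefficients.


a wedge b = (a1*b2 - a2*b1)*e12 + (a1*b3 - a3*b1)*e13 + (a2*b3 - a3*b2)*e23
e12 coeff: (-5)*(-1) - (-5)*5 = 5 - (-25) = 30
e13 coeff: (-5)*(-1) - (-3)*5 = 5 - (-15) = 20
e23 coeff: (-5)*(-1) - (-3)*(-1) = 5 - 3 = 2
|a wedge b|^2 = 30^2 + 20^2 + 2^2
= 900 + 400 + 4
= 1304


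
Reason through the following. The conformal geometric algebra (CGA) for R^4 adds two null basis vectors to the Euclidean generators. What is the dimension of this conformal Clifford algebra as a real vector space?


The conformal model of R^4 uses Cl(5,1): the 4 Euclidean generators plus two extra orthogonal generators e+ (e+^2 = +1) and e- (e-^2 = -1), from which the null vectors e0, einf are built.
Number of generators m = 4 + 2 = 6.
dim Cl(p,q) = 2^m = 2^6 = 64


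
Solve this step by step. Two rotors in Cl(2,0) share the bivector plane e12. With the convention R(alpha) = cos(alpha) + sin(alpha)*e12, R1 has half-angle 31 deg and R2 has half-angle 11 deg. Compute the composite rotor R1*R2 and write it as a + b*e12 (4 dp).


Same-plane rotors commute and their half-angles add:
R1*R2 = cos(a1 + a2) + sin(a1 + a2)*e12.
a1 + a2 = 31 + 11 = 42 deg
cos(42 deg) = 0.7431
sin(42 deg) = 0.6691
R1*R2 = 0.7431 + 0.6691*e12


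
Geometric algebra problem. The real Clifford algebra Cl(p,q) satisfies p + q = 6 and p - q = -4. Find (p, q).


We need p + q = 6 and p - q = -4.
Adding: 2p = 6 + (-4) = 2, so p = 1.
Then q = 6 - 1 = 5.
(p, q) = (1, 5)


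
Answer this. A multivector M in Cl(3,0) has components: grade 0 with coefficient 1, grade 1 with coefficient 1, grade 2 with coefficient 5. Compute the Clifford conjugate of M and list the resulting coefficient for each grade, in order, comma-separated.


Clifford conjugate sign for grade k: (-1)^(k(k+1)/2)
Grade 0: (-1)^(0*1/2) = (-1)^0 = 1, coeff 1 -> 1
Grade 1: (-1)^(1*2/2) = (-1)^1 = -1, coeff 1 -> -1
Grade 2: (-1)^(2*3/2) = (-1)^3 = -1, coeff 5 -> -5
Conjugated coefficients: 1, -1, -5


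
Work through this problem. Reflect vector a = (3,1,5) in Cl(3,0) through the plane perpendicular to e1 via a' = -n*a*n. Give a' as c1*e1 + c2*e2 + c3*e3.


Reflection formula: a' = -n*a*n, with n = e1 (unit vector, n^2 = 1).
For reflection through hyperplane perp to e1:
The component along e1 flips sign, others stay.
a = (3, 1, 5)
a' = (-3, 1, 5)
a' = -3*e1 + 1*e2 + 5*e3


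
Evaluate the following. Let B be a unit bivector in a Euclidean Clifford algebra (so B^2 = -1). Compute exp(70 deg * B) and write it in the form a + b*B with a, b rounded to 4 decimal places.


For a unit bivector B with B^2 = -1, the exponential series gives
e^(theta*B) = cos(theta) + sin(theta)*B (the GA analogue of Euler's formula).
theta = 70 degrees = 1.22173 rad
cos(70 deg) = 0.3420
sin(70 deg) = 0.9397
exp(theta*B) = 0.3420 + 0.9397*B


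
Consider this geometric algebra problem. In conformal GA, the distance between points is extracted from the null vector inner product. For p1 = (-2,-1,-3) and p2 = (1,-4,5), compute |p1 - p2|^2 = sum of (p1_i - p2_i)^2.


p1 - p2 = (-3, 3, -8)
|p1 - p2|^2 = (-3)^2 + 3^2 + (-8)^2
= 9 + 9 + 64
= 82


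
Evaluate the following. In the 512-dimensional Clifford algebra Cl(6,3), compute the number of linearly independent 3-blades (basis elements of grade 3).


Number of grade-k basis blades in Cl(p,q) with n = p + q is C(n, k).
n = 6 + 3 = 9
C(9, 3) = 9! / (3! * 6!)
= 362880 / (6 * 720)
= 84


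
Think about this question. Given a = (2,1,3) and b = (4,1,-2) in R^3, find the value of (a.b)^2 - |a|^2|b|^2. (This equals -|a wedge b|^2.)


a . b = 2*4 + 1*1 + 3*(-2)
= 8 + 1 + (-6) = 3
|a|^2 = 2^2 + 1^2 + 3^2 = 14
|b|^2 = 4^2 + 1^2 + (-2)^2 = 21
(a.b)^2 = 3^2 = 9
|a|^2 * |b|^2 = 14 * 21 = 294
Result = 9 - 294 = -285


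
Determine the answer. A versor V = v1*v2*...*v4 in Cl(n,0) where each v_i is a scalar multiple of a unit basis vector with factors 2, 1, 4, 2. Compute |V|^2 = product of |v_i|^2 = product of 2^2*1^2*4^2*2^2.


Each vector v_i has |v_i|^2 = s_i^2
Squared scales: 2^2 = 4, 1^2 = 1, 4^2 = 16, 2^2 = 4
|V|^2 = 4 * 1 * 16 * 4
= 256


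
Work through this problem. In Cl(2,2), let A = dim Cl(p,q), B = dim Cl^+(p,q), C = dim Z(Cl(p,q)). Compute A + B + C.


n = 2 + 2 = 4
Total dim = 2^4 = 16
Even subalgebra dim = 2^3 = 8
n is even, so center dim = 1
Sum = 16 + 8 + 1 = 25


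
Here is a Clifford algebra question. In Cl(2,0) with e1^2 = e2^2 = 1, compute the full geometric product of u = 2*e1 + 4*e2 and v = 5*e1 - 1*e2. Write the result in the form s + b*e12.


Expand: (2*e1 + 4*e2)(5*e1 - 1*e2)
= 2*5*e1e1 + 2*(-1)*e1e2 + 4*5*e2e1 + 4*(-1)*e2e2
Using e1^2 = e2^2 = 1, e2e1 = -e1e2:
Scalar part s = 2*5 + 4*(-1) = 10 + (-4) = 6
Bivector part b = 2*(-1) - 4*5 = -2 - 20 = -22
uv = 6 - 22*e12


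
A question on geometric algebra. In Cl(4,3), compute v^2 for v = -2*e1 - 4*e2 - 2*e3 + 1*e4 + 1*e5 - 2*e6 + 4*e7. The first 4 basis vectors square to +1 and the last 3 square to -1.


v^2 = sum of c_i^2 * e_i^2
Positive signature terms (e_i^2 = +1): (-2)^2 + (-4)^2 + (-2)^2 + 1^2 = 25
Negative signature terms (e_j^2 = -1): 1^2 + (-2)^2 + 4^2 = 21
v^2 = 25 - 21 = 4


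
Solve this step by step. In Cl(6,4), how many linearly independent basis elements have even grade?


Even subalgebra dimension = 2^(n-1)
n = 6 + 4 = 10
2^(10 - 1) = 2^9 = 512
Verification: sum of C(10,k) for even k = 1 + 45 + 210 + 210 + 45 + 1 = 512
Result = 512


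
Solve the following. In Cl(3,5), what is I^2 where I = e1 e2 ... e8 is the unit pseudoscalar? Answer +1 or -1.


The pseudoscalar I = e1...e_n (product of all n generators) of Cl(p,q) satisfies I^2 = (-1)^(q + n(n-1)/2).
p = 3, q = 5, n = p + q = 8
n(n-1)/2 = 8 * 7 / 2 = 28
Exponent = q + n(n-1)/2 = 5 + 28 = 33
I^2 = (-1)^33 = -1


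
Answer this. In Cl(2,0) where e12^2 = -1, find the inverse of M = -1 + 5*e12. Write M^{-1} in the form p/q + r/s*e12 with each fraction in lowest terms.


M = -1 + 5*e12, where e12^2 = -1.
Since M commutes with its reverse ~M = a - b*e12, M * ~M = a^2 - b^2*e12^2 = a^2 + b^2.
So M^{-1} = ~M / (a^2 + b^2) = (a - b*e12)/(a^2 + b^2).
a^2 + b^2 = 1 + 25 = 26
Scalar part = -1/26 = -1/26
Bivector coeff = -5/26 = -5/26
M^{-1} = -1/26 - 5/26*e12


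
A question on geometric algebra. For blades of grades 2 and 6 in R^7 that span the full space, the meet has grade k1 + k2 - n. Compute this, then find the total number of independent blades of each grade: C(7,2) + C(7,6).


Meet grade = grade(A) + grade(B) - n
= 2 + 6 - 7 = 1
C(7,2) = 21
C(7,6) = 7
dim_A + dim_B = 21 + 7 = 28


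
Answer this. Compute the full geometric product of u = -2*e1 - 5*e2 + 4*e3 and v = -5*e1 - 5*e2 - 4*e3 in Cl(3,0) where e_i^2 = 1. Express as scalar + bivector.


In Cl(3,0): e_i^2 = 1, e_ie_j = -e_je_i for i != j.
Scalar part = u . v = (-2)*(-5) + (-5)*(-5) + 4*(-4)
= 10 + 25 + (-16) = 19
e12 coeff = (-2)*(-5) - (-5)*(-5) = 10 - 25 = -15
e13 coeff = (-2)*(-4) - 4*(-5) = 8 - (-20) = 28
e23 coeff = (-5)*(-4) - 4*(-5) = 20 - (-20) = 40
uv = 19 - 15*e12 + 28*e13 + 40*e23


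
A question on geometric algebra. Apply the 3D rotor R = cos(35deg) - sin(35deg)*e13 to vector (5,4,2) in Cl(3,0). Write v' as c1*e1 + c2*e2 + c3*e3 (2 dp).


Rotor R = cos(35deg) - sin(35deg)*e13
Rotation angle theta = 2 * 35 = 70 degrees in the e13 plane (e1 -> e3).
The component perpendicular to the plane (e2) is invariant: v'_2 = v2 = 4.00
cos(70deg) = 0.3420, sin(70deg) = 0.9397
v'_1 = v1*cos(theta) - v3*sin(theta) = 5*0.3420 - 2*0.9397 = -0.17
v'_3 = v1*sin(theta) + v3*cos(theta) = 5*0.9397 + 2*0.3420 = 5.38
v' = -0.17*e1 + 4.00*e2 + 5.38*e3


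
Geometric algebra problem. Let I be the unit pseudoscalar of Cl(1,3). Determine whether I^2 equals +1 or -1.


The pseudoscalar I = e1...e_n (product of all n generators) of Cl(p,q) satisfies I^2 = (-1)^(q + n(n-1)/2).
p = 1, q = 3, n = p + q = 4
n(n-1)/2 = 4 * 3 / 2 = 6
Exponent = q + n(n-1)/2 = 3 + 6 = 9
I^2 = (-1)^9 = -1


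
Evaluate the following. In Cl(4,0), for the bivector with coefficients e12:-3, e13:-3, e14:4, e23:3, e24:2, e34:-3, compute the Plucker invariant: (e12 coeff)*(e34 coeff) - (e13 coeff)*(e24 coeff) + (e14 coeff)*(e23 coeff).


Plucker relation: af - be + cd
a*f = (-3)*(-3) = 9
b*e = (-3)*2 = -6
c*d = 4*3 = 12
af - be + cd = 9 - (-6) + 12
= 27


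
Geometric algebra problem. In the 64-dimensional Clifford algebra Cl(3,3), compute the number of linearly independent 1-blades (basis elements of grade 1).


Number of grade-k basis blades in Cl(p,q) with n = p + q is C(n, k).
n = 3 + 3 = 6
C(6, 1) = 6! / (1! * 5!)
= 720 / (1 * 120)
= 6


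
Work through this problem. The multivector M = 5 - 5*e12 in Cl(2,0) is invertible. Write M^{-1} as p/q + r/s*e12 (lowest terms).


M = 5 - 5*e12, where e12^2 = -1.
Since M commutes with its reverse ~M = a - b*e12, M * ~M = a^2 - b^2*e12^2 = a^2 + b^2.
So M^{-1} = ~M / (a^2 + b^2) = (a - b*e12)/(a^2 + b^2).
a^2 + b^2 = 25 + 25 = 50
Scalar part = 5/50 = 1/10
Bivector coeff = 5/50 = 1/10
M^{-1} = 1/10 + 1/10*e12


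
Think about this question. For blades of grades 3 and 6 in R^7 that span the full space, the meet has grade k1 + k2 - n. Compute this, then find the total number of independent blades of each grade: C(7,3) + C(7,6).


Meet grade = grade(A) + grade(B) - n
= 3 + 6 - 7 = 2
C(7,3) = 35
C(7,6) = 7
dim_A + dim_B = 35 + 7 = 42


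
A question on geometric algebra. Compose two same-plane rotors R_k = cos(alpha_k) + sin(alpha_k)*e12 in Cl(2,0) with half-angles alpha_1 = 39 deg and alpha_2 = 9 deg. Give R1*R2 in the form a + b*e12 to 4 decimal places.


Same-plane rotors commute and their half-angles add:
R1*R2 = cos(a1 + a2) + sin(a1 + a2)*e12.
a1 + a2 = 39 + 9 = 48 deg
cos(48 deg) = 0.6691
sin(48 deg) = 0.7431
R1*R2 = 0.6691 + 0.7431*e12


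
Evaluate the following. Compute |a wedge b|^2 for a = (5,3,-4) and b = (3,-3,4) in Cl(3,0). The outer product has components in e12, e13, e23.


a wedge b = (a1*b2 - a2*b1)*e12 + (a1*b3 - a3*b1)*e13 + (a2*b3 - a3*b2)*e23
e12 coeff: 5*(-3) - 3*3 = -15 - 9 = -24
e13 coeff: 5*4 - (-4)*3 = 20 - (-12) = 32
e23 coeff: 3*4 - (-4)*(-3) = 12 - 12 = 0
|a wedge b|^2 = (-24)^2 + 32^2 + 0^2
= 576 + 1024 + 0
= 1600


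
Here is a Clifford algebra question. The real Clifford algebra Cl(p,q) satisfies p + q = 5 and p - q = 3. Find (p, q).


We need p + q = 5 and p - q = 3.
Adding: 2p = 5 + 3 = 8, so p = 4.
Then q = 5 - 4 = 1.
(p, q) = (4, 1)


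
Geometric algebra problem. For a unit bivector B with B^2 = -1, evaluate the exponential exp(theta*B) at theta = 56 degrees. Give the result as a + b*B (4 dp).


For a unit bivector B with B^2 = -1, the exponential series gives
e^(theta*B) = cos(theta) + sin(theta)*B (the GA analogue of Euler's formula).
theta = 56 degrees = 0.977384 rad
cos(56 deg) = 0.5592
sin(56 deg) = 0.8290
exp(theta*B) = 0.5592 + 0.8290*B


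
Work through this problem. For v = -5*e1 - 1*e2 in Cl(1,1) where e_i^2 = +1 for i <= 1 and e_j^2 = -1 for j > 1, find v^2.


v^2 = sum of c_i^2 * e_i^2
Positive signature terms (e_i^2 = +1): (-5)^2 = 25
Negative signature terms (e_j^2 = -1): (-1)^2 = 1
v^2 = 25 - 1 = 24


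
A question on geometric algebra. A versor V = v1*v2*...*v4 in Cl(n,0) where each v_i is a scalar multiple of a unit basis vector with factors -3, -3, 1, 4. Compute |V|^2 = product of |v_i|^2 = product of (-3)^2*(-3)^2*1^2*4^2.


Each vector v_i has |v_i|^2 = s_i^2
Squared scales: (-3)^2 = 9, (-3)^2 = 9, 1^2 = 1, 4^2 = 16
|V|^2 = 9 * 9 * 1 * 16
= 1296


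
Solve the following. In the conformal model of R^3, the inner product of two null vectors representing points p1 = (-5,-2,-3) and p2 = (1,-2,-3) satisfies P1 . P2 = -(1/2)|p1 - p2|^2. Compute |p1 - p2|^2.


p1 - p2 = (-6, 0, 0)
|p1 - p2|^2 = (-6)^2 + 0^2 + 0^2
= 36 + 0 + 0
= 36


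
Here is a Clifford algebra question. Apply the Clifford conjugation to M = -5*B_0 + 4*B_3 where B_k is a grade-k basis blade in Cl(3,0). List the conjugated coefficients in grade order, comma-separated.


Clifford conjugate sign for grade k: (-1)^(k(k+1)/2)
Grade 0: (-1)^(0*1/2) = (-1)^0 = 1, coeff -5 -> -5
Grade 3: (-1)^(3*4/2) = (-1)^6 = 1, coeff 4 -> 4
Conjugated coefficients: -5, 4


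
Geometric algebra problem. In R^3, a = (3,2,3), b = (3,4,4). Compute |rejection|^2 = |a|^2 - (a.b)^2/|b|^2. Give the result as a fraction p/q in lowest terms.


|a|^2 = 3^2 + 2^2 + 3^2 = 22
|b|^2 = 3^2 + 4^2 + 4^2 = 41
a . b = 3*3 + 2*4 + 3*4 = 29
(a.b)^2 = 29^2 = 841
|rej|^2 = 22 - 841/41
= (902 - 841)/41
= 61/41
In lowest terms: 61/41


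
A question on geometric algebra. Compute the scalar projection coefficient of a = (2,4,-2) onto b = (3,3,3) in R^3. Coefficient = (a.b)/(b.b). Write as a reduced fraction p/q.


Projection coefficient = (a . b) / (b . b)
a . b = 2*3 + 4*3 + (-2)*3
= 6 + 12 + (-6) = 12
b . b = 3^2 + 3^2 + 3^2
= 9 + 9 + 9 = 27
Coefficient = 12/27
In lowest terms: 4/9


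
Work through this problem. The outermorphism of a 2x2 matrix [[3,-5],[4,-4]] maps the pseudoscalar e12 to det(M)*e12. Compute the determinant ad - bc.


The outermorphism of a linear map f sends e1^e2 to f(e1)^f(e2).
f(e1) = 3*e1 + 4*e2
f(e2) = -5*e1 - 4*e2
f(e1) ^ f(e2) = (3*e1 + 4*e2) ^ (-5*e1 - 4*e2)
= 3*(-4)*e12 + 4*(-5)*e21
= (-12 - (-20))*e12
= 8*e12
Coefficient = 8


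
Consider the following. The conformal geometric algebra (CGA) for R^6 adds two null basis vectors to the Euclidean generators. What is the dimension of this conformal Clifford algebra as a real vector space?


The conformal model of R^6 uses Cl(7,1): the 6 Euclidean generators plus two extra orthogonal generators e+ (e+^2 = +1) and e- (e-^2 = -1), from which the null vectors e0, einf are built.
Number of generators m = 6 + 2 = 8.
dim Cl(p,q) = 2^m = 2^8 = 256


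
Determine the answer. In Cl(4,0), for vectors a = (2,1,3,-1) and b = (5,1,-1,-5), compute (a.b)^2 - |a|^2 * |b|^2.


a . b = 2*5 + 1*1 + 3*(-1) + (-1)*(-5)
= 10 + 1 + (-3) + 5 = 13
|a|^2 = 2^2 + 1^2 + 3^2 + (-1)^2 = 15
|b|^2 = 5^2 + 1^2 + (-1)^2 + (-5)^2 = 52
(a.b)^2 = 13^2 = 169
|a|^2 * |b|^2 = 15 * 52 = 780
Result = 169 - 780 = -611


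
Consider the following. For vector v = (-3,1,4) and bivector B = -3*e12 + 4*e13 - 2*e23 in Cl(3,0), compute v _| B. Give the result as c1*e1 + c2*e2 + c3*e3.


Left contraction v _| B = <vB>_1 (grade-1 part of the geometric product vB).
Using e1_|e12 = e2, e2_|e12 = -e1, e1_|e13 = e3, e3_|e13 = -e1, e2_|e23 = e3, e3_|e23 = -e2:
e1 coeff: -v2*b12 - v3*b13 = -(1)*(-3) - (4)*(4) = -13
e2 coeff: v1*b12 - v3*b23 = (-3)*(-3) - (4)*(-2) = 17
e3 coeff: v1*b13 + v2*b23 = (-3)*(4) + (1)*(-2) = -14
v _| B = -13*e1 + 17*e2 - 14*e3


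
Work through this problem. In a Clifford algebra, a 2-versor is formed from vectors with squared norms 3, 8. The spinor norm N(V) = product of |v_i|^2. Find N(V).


Spinor norm N(V) = |v1|^2 * |v2|^2 * ... * |v2|^2
= 3 * 8
Running product: 3, 24
N(V) = 24


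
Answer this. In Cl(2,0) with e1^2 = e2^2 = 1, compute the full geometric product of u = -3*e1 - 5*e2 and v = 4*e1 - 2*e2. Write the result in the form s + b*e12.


Expand: (-3*e1 - 5*e2)(4*e1 - 2*e2)
= (-3)*4*e1e1 + (-3)*(-2)*e1e2 + (-5)*4*e2e1 + (-5)*(-2)*e2e2
Using e1^2 = e2^2 = 1, e2e1 = -e1e2:
Scalar part s = (-3)*4 + (-5)*(-2) = -12 + 10 = -2
Bivector part b = (-3)*(-2) - (-5)*4 = 6 - (-20) = 26
uv = -2 + 26*e12


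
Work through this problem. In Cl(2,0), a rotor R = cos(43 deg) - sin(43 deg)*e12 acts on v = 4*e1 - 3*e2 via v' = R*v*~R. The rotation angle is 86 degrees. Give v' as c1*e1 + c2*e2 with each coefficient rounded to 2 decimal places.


Rotor R = cos(43deg) - sin(43deg)*e12
Rotation angle theta = 2 * 43 = 86 degrees
v' = R*v*~R rotates v by theta.
cos(86deg) = 0.0698, sin(86deg) = 0.9976
v'_1 = 4*cos(86deg) - (-3)*sin(86deg)
= 4*0.0698 - (-3)*0.9976
= 3.27
v'_2 = 4*sin(86deg) + (-3)*cos(86deg)
= 4*0.9976 + (-3)*0.0698
= 3.78
v' = 3.27*e1 + 3.78*e2


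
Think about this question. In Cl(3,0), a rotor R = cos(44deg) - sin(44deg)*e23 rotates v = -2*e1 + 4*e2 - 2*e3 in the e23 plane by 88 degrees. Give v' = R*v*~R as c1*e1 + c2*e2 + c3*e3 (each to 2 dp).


Rotor R = cos(44deg) - sin(44deg)*e23
Rotation angle theta = 2 * 44 = 88 degrees in the e23 plane (e2 -> e3).
The component perpendicular to the plane (e1) is invariant: v'_1 = v1 = -2.00
cos(88deg) = 0.0349, sin(88deg) = 0.9994
v'_2 = v2*cos(theta) - v3*sin(theta) = 4*0.0349 - (-2)*0.9994 = 2.14
v'_3 = v2*sin(theta) + v3*cos(theta) = 4*0.9994 + (-2)*0.0349 = 3.93
v' = -2.00*e1 + 2.14*e2 + 3.93*e3


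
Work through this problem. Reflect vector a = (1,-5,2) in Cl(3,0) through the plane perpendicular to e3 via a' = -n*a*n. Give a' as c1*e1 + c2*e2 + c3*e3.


Reflection formula: a' = -n*a*n, with n = e3 (unit vector, n^2 = 1).
For reflection through hyperplane perp to e3:
The component along e3 flips sign, others stay.
a = (1, -5, 2)
a' = (1, -5, -2)
a' = 1*e1 - 5*e2 - 2*e3


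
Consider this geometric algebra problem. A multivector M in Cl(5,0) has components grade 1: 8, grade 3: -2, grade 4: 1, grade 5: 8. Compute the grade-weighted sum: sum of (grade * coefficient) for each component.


Grade-weighted sum = sum of grade_k * coefficient_k
1*8 = 8
3*(-2) = -6
4*1 = 4
5*8 = 40
Total = 8 + (-6) + 4 + 40 = 46


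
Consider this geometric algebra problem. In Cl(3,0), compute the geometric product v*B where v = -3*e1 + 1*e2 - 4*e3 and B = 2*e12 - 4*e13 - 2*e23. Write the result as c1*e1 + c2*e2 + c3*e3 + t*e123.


vB has grade-1 (vector) and grade-3 (trivector) parts: vB = (v _| B) + (v ^ B).
Vector part <vB>_1:
  e1: -v2*b12 - v3*b13 = -(1)*(2) - (-4)*(-4) = -18
  e2: v1*b12 - v3*b23 = (-3)*(2) - (-4)*(-2) = -14
  e3: v1*b13 + v2*b23 = (-3)*(-4) + (1)*(-2) = 10
Trivector part <vB>_3:
  e123: v1*b23 - v2*b13 + v3*b12 = (-3)*(-2) - (1)*(-4) + (-4)*(2) = 2
vB = -18*e1 - 14*e2 + 10*e3 + 2*e123


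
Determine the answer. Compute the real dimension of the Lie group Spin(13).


Spin(n) double-covers SO(n); both have Lie algebra so(n) of dimension n(n-1)/2.
n = 13
n(n-1) = 13 * 12 = 156
dim Spin(13) = 156/2 = 78


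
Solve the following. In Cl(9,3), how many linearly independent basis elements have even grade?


Even subalgebra dimension = 2^(n-1)
n = 9 + 3 = 12
2^(12 - 1) = 2^11 = 2048
Verification: sum of C(12,k) for even k = 1 + 66 + 495 + 924 + 495 + 66 + 1 = 2048
Result = 2048


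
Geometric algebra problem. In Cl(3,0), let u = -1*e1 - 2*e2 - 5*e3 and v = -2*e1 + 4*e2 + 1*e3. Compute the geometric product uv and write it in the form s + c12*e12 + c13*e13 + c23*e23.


In Cl(3,0): e_i^2 = 1, e_ie_j = -e_je_i for i != j.
Scalar part = u . v = (-1)*(-2) + (-2)*4 + (-5)*1
= 2 + (-8) + (-5) = -11
e12 coeff = (-1)*4 - (-2)*(-2) = -4 - 4 = -8
e13 coeff = (-1)*1 - (-5)*(-2) = -1 - 10 = -11
e23 coeff = (-2)*1 - (-5)*4 = -2 - (-20) = 18
uv = -11 - 8*e12 - 11*e13 + 18*e23


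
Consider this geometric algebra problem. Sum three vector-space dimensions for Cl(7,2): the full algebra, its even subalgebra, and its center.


n = 7 + 2 = 9
Total dim = 2^9 = 512
Even subalgebra dim = 2^8 = 256
n is odd, so center dim = 2
Sum = 512 + 256 + 2 = 770


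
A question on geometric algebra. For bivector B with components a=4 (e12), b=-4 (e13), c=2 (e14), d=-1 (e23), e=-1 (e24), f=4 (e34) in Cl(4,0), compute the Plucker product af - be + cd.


Plucker relation: af - be + cd
a*f = 4*4 = 16
b*e = (-4)*(-1) = 4
c*d = 2*(-1) = -2
af - be + cd = 16 - 4 + (-2)
= 10


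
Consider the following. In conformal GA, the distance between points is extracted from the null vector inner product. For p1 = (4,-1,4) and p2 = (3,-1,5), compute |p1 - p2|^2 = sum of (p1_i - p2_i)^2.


p1 - p2 = (1, 0, -1)
|p1 - p2|^2 = 1^2 + 0^2 + (-1)^2
= 1 + 0 + 1
= 2


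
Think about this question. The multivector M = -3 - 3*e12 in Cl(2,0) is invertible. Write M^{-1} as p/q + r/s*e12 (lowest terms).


M = -3 - 3*e12, where e12^2 = -1.
Since M commutes with its reverse ~M = a - b*e12, M * ~M = a^2 - b^2*e12^2 = a^2 + b^2.
So M^{-1} = ~M / (a^2 + b^2) = (a - b*e12)/(a^2 + b^2).
a^2 + b^2 = 9 + 9 = 18
Scalar part = -3/18 = -1/6
Bivector coeff = 3/18 = 1/6
M^{-1} = -1/6 + 1/6*e12


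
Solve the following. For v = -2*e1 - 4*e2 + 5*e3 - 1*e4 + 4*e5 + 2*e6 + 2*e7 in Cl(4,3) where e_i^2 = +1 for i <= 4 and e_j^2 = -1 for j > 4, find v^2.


v^2 = sum of c_i^2 * e_i^2
Positive signature terms (e_i^2 = +1): (-2)^2 + (-4)^2 + 5^2 + (-1)^2 = 46
Negative signature terms (e_j^2 = -1): 4^2 + 2^2 + 2^2 = 24
v^2 = 46 - 24 = 22


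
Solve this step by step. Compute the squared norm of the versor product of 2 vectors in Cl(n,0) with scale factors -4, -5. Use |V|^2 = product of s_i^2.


Each vector v_i has |v_i|^2 = s_i^2
Squared scales: (-4)^2 = 16, (-5)^2 = 25
|V|^2 = 16 * 25
= 400


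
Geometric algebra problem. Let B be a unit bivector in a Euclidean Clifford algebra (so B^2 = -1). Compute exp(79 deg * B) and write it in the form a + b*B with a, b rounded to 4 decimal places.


For a unit bivector B with B^2 = -1, the exponential series gives
e^(theta*B) = cos(theta) + sin(theta)*B (the GA analogue of Euler's formula).
theta = 79 degrees = 1.37881 rad
cos(79 deg) = 0.1908
sin(79 deg) = 0.9816
exp(theta*B) = 0.1908 + 0.9816*B


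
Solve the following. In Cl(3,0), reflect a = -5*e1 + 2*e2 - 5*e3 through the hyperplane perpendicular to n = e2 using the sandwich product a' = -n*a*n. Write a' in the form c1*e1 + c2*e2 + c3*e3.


Reflection formula: a' = -n*a*n, with n = e2 (unit vector, n^2 = 1).
For reflection through hyperplane perp to e2:
The component along e2 flips sign, others stay.
a = (-5, 2, -5)
a' = (-5, -2, -5)
a' = -5*e1 - 2*e2 - 5*e3


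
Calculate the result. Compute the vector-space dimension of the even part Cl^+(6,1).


Even subalgebra dimension = 2^(n-1)
n = 6 + 1 = 7
2^(7 - 1) = 2^6 = 64
Verification: sum of C(7,k) for even k = 1 + 21 + 35 + 7 = 64
Result = 64


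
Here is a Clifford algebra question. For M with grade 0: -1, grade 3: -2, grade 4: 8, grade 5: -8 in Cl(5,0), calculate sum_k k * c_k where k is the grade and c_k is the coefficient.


Grade-weighted sum = sum of grade_k * coefficient_k
0*(-1) = 0
3*(-2) = -6
4*8 = 32
5*(-8) = -40
Total = 0 + (-6) + 32 + (-40) = -14


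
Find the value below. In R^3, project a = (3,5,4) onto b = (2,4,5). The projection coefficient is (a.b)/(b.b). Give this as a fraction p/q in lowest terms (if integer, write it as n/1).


Projection coefficient = (a . b) / (b . b)
a . b = 3*2 + 5*4 + 4*5
= 6 + 20 + 20 = 46
b . b = 2^2 + 4^2 + 5^2
= 4 + 16 + 25 = 45
Coefficient = 46/45
In lowest terms: 46/45


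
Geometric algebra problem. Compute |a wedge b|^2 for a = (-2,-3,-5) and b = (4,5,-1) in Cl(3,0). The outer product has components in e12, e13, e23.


a wedge b = (a1*b2 - a2*b1)*e12 + (a1*b3 - a3*b1)*e13 + (a2*b3 - a3*b2)*e23
e12 coeff: (-2)*5 - (-3)*4 = -10 - (-12) = 2
e13 coeff: (-2)*(-1) - (-5)*4 = 2 - (-20) = 22
e23 coeff: (-3)*(-1) - (-5)*5 = 3 - (-25) = 28
|a wedge b|^2 = 2^2 + 22^2 + 28^2
= 4 + 484 + 784
= 1272


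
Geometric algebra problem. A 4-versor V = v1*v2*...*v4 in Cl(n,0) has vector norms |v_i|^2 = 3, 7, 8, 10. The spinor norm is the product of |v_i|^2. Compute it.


Spinor norm N(V) = |v1|^2 * |v2|^2 * ... * |v4|^2
= 3 * 7 * 8 * 10
Running product: 3, 21, 168, 1680
N(V) = 1680


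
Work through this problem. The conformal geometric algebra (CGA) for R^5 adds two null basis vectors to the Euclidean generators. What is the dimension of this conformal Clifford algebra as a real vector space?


The conformal model of R^5 uses Cl(6,1): the 5 Euclidean generators plus two extra orthogonal generators e+ (e+^2 = +1) and e- (e-^2 = -1), from which the null vectors e0, einf are built.
Number of generators m = 5 + 2 = 7.
dim Cl(p,q) = 2^m = 2^7 = 128


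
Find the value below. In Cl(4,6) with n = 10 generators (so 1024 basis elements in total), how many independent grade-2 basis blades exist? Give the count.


Number of grade-k basis blades in Cl(p,q) with n = p + q is C(n, k).
n = 4 + 6 = 10
C(10, 2) = 10! / (2! * 8!)
= 3628800 / (2 * 40320)
= 45


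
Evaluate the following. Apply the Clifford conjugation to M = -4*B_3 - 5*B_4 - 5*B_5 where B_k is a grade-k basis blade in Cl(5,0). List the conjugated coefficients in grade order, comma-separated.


Clifford conjugate sign for grade k: (-1)^(k(k+1)/2)
Grade 3: (-1)^(3*4/2) = (-1)^6 = 1, coeff -4 -> -4
Grade 4: (-1)^(4*5/2) = (-1)^10 = 1, coeff -5 -> -5
Grade 5: (-1)^(5*6/2) = (-1)^15 = -1, coeff -5 -> 5
Conjugated coefficients: -4, -5, 5


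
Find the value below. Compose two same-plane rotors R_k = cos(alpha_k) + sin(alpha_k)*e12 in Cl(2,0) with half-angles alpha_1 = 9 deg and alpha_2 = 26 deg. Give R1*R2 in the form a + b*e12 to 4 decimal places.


Same-plane rotors commute and their half-angles add:
R1*R2 = cos(a1 + a2) + sin(a1 + a2)*e12.
a1 + a2 = 9 + 26 = 35 deg
cos(35 deg) = 0.8192
sin(35 deg) = 0.5736
R1*R2 = 0.8192 + 0.5736*e12


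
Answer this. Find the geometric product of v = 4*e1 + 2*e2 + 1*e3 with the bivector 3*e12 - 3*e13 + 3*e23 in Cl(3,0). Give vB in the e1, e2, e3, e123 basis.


vB has grade-1 (vector) and grade-3 (trivector) parts: vB = (v _| B) + (v ^ B).
Vector part <vB>_1:
  e1: -v2*b12 - v3*b13 = -(2)*(3) - (1)*(-3) = -3
  e2: v1*b12 - v3*b23 = (4)*(3) - (1)*(3) = 9
  e3: v1*b13 + v2*b23 = (4)*(-3) + (2)*(3) = -6
Trivector part <vB>_3:
  e123: v1*b23 - v2*b13 + v3*b12 = (4)*(3) - (2)*(-3) + (1)*(3) = 21
vB = -3*e1 + 9*e2 - 6*e3 + 21*e123


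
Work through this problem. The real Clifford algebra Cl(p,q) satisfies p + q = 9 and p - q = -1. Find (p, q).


We need p + q = 9 and p - q = -1.
Adding: 2p = 9 + (-1) = 8, so p = 4.
Then q = 9 - 4 = 5.
(p, q) = (4, 5)


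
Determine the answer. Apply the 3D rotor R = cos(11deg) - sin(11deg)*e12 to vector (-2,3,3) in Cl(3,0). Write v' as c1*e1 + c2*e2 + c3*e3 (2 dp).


Rotor R = cos(11deg) - sin(11deg)*e12
Rotation angle theta = 2 * 11 = 22 degrees in the e12 plane (e1 -> e2).
The component perpendicular to the plane (e3) is invariant: v'_3 = v3 = 3.00
cos(22deg) = 0.9272, sin(22deg) = 0.3746
v'_1 = v1*cos(theta) - v2*sin(theta) = -2*0.9272 - 3*0.3746 = -2.98
v'_2 = v1*sin(theta) + v2*cos(theta) = -2*0.3746 + 3*0.9272 = 2.03
v' = -2.98*e1 + 2.03*e2 + 3.00*e3


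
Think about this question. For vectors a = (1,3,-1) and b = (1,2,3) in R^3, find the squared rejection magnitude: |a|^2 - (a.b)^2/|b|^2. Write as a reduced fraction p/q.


|a|^2 = 1^2 + 3^2 + (-1)^2 = 11
|b|^2 = 1^2 + 2^2 + 3^2 = 14
a . b = 1*1 + 3*2 + (-1)*3 = 4
(a.b)^2 = 4^2 = 16
|rej|^2 = 11 - 16/14
= (154 - 16)/14
= 138/14
In lowest terms: 69/7


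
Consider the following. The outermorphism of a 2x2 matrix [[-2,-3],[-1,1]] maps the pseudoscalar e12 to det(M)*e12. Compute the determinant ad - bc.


The outermorphism of a linear map f sends e1^e2 to f(e1)^f(e2).
f(e1) = -2*e1 - 1*e2
f(e2) = -3*e1 + 1*e2
f(e1) ^ f(e2) = (-2*e1 - 1*e2) ^ (-3*e1 + 1*e2)
= (-2)*1*e12 + (-1)*(-3)*e21
= (-2 - 3)*e12
= -5*e12
Coefficient = -5


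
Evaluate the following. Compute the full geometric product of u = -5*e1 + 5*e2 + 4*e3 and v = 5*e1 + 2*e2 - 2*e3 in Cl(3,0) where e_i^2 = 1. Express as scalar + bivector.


In Cl(3,0): e_i^2 = 1, e_ie_j = -e_je_i for i != j.
Scalar part = u . v = (-5)*5 + 5*2 + 4*(-2)
= -25 + 10 + (-8) = -23
e12 coeff = (-5)*2 - 5*5 = -10 - 25 = -35
e13 coeff = (-5)*(-2) - 4*5 = 10 - 20 = -10
e23 coeff = 5*(-2) - 4*2 = -10 - 8 = -18
uv = -23 - 35*e12 - 10*e13 - 18*e23


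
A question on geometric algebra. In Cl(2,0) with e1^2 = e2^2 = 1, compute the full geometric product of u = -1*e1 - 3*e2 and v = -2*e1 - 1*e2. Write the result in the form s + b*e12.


Expand: (-1*e1 - 3*e2)(-2*e1 - 1*e2)
= (-1)*(-2)*e1e1 + (-1)*(-1)*e1e2 + (-3)*(-2)*e2e1 + (-3)*(-1)*e2e2
Using e1^2 = e2^2 = 1, e2e1 = -e1e2:
Scalar part s = (-1)*(-2) + (-3)*(-1) = 2 + 3 = 5
Bivector part b = (-1)*(-1) - (-3)*(-2) = 1 - 6 = -5
uv = 5 - 5*e12


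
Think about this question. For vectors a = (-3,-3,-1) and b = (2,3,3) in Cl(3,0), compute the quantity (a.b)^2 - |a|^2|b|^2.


a . b = (-3)*2 + (-3)*3 + (-1)*3
= -6 + (-9) + (-3) = -18
|a|^2 = (-3)^2 + (-3)^2 + (-1)^2 = 19
|b|^2 = 2^2 + 3^2 + 3^2 = 22
(a.b)^2 = (-18)^2 = 324
|a|^2 * |b|^2 = 19 * 22 = 418
Result = 324 - 418 = -94


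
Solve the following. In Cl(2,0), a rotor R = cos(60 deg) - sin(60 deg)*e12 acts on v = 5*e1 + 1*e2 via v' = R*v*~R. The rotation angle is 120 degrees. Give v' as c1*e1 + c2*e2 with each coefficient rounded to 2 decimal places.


Rotor R = cos(60deg) - sin(60deg)*e12
Rotation angle theta = 2 * 60 = 120 degrees
v' = R*v*~R rotates v by theta.
cos(120deg) = -0.5000, sin(120deg) = 0.8660
v'_1 = 5*cos(120deg) - 1*sin(120deg)
= 5*(-0.5000) - 1*0.8660
= -3.37
v'_2 = 5*sin(120deg) + 1*cos(120deg)
= 5*0.8660 + 1*(-0.5000)
= 3.83
v' = -3.37*e1 + 3.83*e2


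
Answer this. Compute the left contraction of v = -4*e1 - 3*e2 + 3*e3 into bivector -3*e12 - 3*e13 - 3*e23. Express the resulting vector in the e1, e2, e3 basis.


Left contraction v _| B = <vB>_1 (grade-1 part of the geometric product vB).
Using e1_|e12 = e2, e2_|e12 = -e1, e1_|e13 = e3, e3_|e13 = -e1, e2_|e23 = e3, e3_|e23 = -e2:
e1 coeff: -v2*b12 - v3*b13 = -(-3)*(-3) - (3)*(-3) = 0
e2 coeff: v1*b12 - v3*b23 = (-4)*(-3) - (3)*(-3) = 21
e3 coeff: v1*b13 + v2*b23 = (-4)*(-3) + (-3)*(-3) = 21
v _| B = 0*e1 + 21*e2 + 21*e3


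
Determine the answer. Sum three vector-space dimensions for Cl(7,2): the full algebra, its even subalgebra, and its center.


n = 7 + 2 = 9
Total dim = 2^9 = 512
Even subalgebra dim = 2^8 = 256
n is odd, so center dim = 2
Sum = 512 + 256 + 2 = 770


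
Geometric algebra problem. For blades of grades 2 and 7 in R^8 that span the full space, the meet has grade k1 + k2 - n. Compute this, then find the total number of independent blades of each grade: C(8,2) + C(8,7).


Meet grade = grade(A) + grade(B) - n
= 2 + 7 - 8 = 1
C(8,2) = 28
C(8,7) = 8
dim_A + dim_B = 28 + 8 = 36


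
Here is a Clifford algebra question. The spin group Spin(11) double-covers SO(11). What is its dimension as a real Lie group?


Spin(n) double-covers SO(n); both have Lie algebra so(n) of dimension n(n-1)/2.
n = 11
n(n-1) = 11 * 10 = 110
dim Spin(11) = 110/2 = 55


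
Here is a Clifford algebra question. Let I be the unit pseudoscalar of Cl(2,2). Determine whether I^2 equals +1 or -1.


The pseudoscalar I = e1...e_n (product of all n generators) of Cl(p,q) satisfies I^2 = (-1)^(q + n(n-1)/2).
p = 2, q = 2, n = p + q = 4
n(n-1)/2 = 4 * 3 / 2 = 6
Exponent = q + n(n-1)/2 = 2 + 6 = 8
I^2 = (-1)^8 = +1


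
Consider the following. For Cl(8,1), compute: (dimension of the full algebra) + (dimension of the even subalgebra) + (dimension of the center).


n = 8 + 1 = 9
Total dim = 2^9 = 512
Even subalgebra dim = 2^8 = 256
n is odd, so center dim = 2
Sum = 512 + 256 + 2 = 770


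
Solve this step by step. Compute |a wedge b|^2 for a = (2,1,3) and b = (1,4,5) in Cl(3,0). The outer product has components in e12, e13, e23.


a wedge b = (a1*b2 - a2*b1)*e12 + (a1*b3 - a3*b1)*e13 + (a2*b3 - a3*b2)*e23
e12 coeff: 2*4 - 1*1 = 8 - 1 = 7
e13 coeff: 2*5 - 3*1 = 10 - 3 = 7
e23 coeff: 1*5 - 3*4 = 5 - 12 = -7
|a wedge b|^2 = 7^2 + 7^2 + (-7)^2
= 49 + 49 + 49
= 147


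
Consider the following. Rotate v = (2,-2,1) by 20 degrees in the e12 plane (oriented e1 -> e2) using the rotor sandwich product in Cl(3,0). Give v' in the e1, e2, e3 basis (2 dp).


Rotor R = cos(10deg) - sin(10deg)*e12
Rotation angle theta = 2 * 10 = 20 degrees in the e12 plane (e1 -> e2).
The component perpendicular to the plane (e3) is invariant: v'_3 = v3 = 1.00
cos(20deg) = 0.9397, sin(20deg) = 0.3420
v'_1 = v1*cos(theta) - v2*sin(theta) = 2*0.9397 - (-2)*0.3420 = 2.56
v'_2 = v1*sin(theta) + v2*cos(theta) = 2*0.3420 + (-2)*0.9397 = -1.20
v' = 2.56*e1 - 1.20*e2 + 1.00*e3


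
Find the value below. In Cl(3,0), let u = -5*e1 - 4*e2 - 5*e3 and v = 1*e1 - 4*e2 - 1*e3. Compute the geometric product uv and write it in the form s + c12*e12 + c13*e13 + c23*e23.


In Cl(3,0): e_i^2 = 1, e_ie_j = -e_je_i for i != j.
Scalar part = u . v = (-5)*1 + (-4)*(-4) + (-5)*(-1)
= -5 + 16 + 5 = 16
e12 coeff = (-5)*(-4) - (-4)*1 = 20 - (-4) = 24
e13 coeff = (-5)*(-1) - (-5)*1 = 5 - (-5) = 10
e23 coeff = (-4)*(-1) - (-5)*(-4) = 4 - 20 = -16
uv = 16 + 24*e12 + 10*e13 - 16*e23


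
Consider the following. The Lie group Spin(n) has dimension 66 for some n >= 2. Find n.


dim Spin(n) = dim so(n) = n(n-1)/2.
Solve n(n-1)/2 = 66, i.e. n^2 - n - 132 = 0.
Discriminant = 1 + 8*66 = 529
n = (1 + sqrt(529))/2 = (1 + 23)/2 = 12


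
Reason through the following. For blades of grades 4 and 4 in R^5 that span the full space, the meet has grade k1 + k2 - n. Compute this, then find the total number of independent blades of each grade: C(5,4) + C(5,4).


Meet grade = grade(A) + grade(B) - n
= 4 + 4 - 5 = 3
C(5,4) = 5
C(5,4) = 5
dim_A + dim_B = 5 + 5 = 10


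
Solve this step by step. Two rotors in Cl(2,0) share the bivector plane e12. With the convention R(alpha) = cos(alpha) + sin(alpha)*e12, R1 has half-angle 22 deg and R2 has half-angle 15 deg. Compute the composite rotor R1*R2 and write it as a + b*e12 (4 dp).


Same-plane rotors commute and their half-angles add:
R1*R2 = cos(a1 + a2) + sin(a1 + a2)*e12.
a1 + a2 = 22 + 15 = 37 deg
cos(37 deg) = 0.7986
sin(37 deg) = 0.6018
R1*R2 = 0.7986 + 0.6018*e12


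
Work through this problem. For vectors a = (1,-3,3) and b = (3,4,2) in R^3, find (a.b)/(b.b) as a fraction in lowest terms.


Projection coefficient = (a . b) / (b . b)
a . b = 1*3 + (-3)*4 + 3*2
= 3 + (-12) + 6 = -3
b . b = 3^2 + 4^2 + 2^2
= 9 + 16 + 4 = 29
Coefficient = -3/29
In lowest terms: -3/29


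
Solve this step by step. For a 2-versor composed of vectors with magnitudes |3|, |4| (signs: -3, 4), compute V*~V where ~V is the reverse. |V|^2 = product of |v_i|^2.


Each vector v_i has |v_i|^2 = s_i^2
Squared scales: (-3)^2 = 9, 4^2 = 16
|V|^2 = 9 * 16
= 144


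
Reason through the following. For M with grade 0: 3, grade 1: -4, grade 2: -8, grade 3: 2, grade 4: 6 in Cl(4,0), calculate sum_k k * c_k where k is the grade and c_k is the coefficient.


Grade-weighted sum = sum of grade_k * coefficient_k
0*3 = 0
1*(-4) = -4
2*(-8) = -16
3*2 = 6
4*6 = 24
Total = 0 + (-4) + (-16) + 6 + 24 = 10


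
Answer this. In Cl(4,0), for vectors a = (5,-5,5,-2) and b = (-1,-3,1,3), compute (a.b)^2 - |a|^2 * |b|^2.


a . b = 5*(-1) + (-5)*(-3) + 5*1 + (-2)*3
= -5 + 15 + 5 + (-6) = 9
|a|^2 = 5^2 + (-5)^2 + 5^2 + (-2)^2 = 79
|b|^2 = (-1)^2 + (-3)^2 + 1^2 + 3^2 = 20
(a.b)^2 = 9^2 = 81
|a|^2 * |b|^2 = 79 * 20 = 1580
Result = 81 - 1580 = -1499


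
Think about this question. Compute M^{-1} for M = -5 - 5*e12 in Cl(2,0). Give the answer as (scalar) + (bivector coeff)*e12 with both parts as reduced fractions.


M = -5 - 5*e12, where e12^2 = -1.
Since M commutes with its reverse ~M = a - b*e12, M * ~M = a^2 - b^2*e12^2 = a^2 + b^2.
So M^{-1} = ~M / (a^2 + b^2) = (a - b*e12)/(a^2 + b^2).
a^2 + b^2 = 25 + 25 = 50
Scalar part = -5/50 = -1/10
Bivector coeff = 5/50 = 1/10
M^{-1} = -1/10 + 1/10*e12


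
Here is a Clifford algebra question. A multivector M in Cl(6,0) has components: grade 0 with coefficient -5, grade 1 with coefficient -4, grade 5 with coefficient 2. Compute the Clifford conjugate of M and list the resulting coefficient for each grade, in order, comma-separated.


Clifford conjugate sign for grade k: (-1)^(k(k+1)/2)
Grade 0: (-1)^(0*1/2) = (-1)^0 = 1, coeff -5 -> -5
Grade 1: (-1)^(1*2/2) = (-1)^1 = -1, coeff -4 -> 4
Grade 5: (-1)^(5*6/2) = (-1)^15 = -1, coeff 2 -> -2
Conjugated coefficients: -5, 4, -2
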